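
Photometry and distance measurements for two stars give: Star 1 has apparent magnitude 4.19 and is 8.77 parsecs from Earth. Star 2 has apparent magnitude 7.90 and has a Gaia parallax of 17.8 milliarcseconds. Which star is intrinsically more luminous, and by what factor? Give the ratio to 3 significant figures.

Star 1: M = m − 5 log₁₀ d + 5 = 4.19 − 5·0.9430 + 5 = 4.475
Star 2: p = 17.8 mas = 0.0178″ → d = 1/p = 56.18 pc
Star 2: M = m − 5 log₁₀ d + 5 = 7.90 − 5·1.7496 + 5 = 4.152
ΔM = M_1 − M_2 = 4.475 − (4.152) = 0.323; smaller M is more luminous → Star 2.
L ratio = 10^(0.4 |ΔM|) = 10^0.129 = 1.346

Star 2 is more luminous, by a factor of 1.35.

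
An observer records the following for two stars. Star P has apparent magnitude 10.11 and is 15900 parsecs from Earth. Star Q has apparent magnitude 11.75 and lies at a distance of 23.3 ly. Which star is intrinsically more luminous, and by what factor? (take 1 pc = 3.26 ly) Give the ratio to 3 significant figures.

Star P: M = m − 5 log₁₀ d + 5 = 10.11 − 5·4.2014 + 5 = -5.897
Star Q: d = 23.3 ly / 3.26 = 7.147 pc
Star Q: M = m − 5 log₁₀ d + 5 = 11.75 − 5·0.8541 + 5 = 12.479
ΔM = M_P − M_Q = -5.897 − (12.479) = -18.376; smaller M is more luminous → Star P.
L ratio = 10^(0.4 |ΔM|) = 10^7.351 = 2.241×10^7

Star P is more luminous, by a factor of 2.24×10^7.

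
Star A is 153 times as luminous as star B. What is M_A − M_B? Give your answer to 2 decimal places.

M_A − M_B ≈ -5.46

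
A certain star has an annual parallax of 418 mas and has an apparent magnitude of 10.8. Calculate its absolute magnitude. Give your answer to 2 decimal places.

p = 418 mas = 0.418″ → d = 1/p = 2.392 pc
5 log₁₀(d/10 pc) = 5 log₁₀(2.392) − 5 = -3.106
M = m − 5 log₁₀(d/10) = 10.8 + 3.106 = 13.906

M ≈ 13.91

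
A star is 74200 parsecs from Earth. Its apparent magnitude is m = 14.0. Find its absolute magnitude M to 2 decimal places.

5 log₁₀(d/10 pc) = 5 log₁₀(74200) − 5 = 19.352
M = m − 5 log₁₀(d/10) = 14.0 − 19.352 = -5.352

M ≈ -5.35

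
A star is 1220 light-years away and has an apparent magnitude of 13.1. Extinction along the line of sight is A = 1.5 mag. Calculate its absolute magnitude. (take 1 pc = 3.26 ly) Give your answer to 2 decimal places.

M ≈ 3.73

d = 1220 ly / 3.26 = 374.2 pc
5 log₁₀(d/10 pc) = 5 log₁₀(374.2) − 5 = 7.866
M = m − 5 log₁₀(d/10) − A = 13.1 − 7.866 − 1.5 = 3.734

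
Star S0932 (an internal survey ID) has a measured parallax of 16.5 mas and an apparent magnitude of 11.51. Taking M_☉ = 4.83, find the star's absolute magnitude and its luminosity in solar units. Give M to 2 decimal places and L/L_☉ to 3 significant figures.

d = 1/p = 1000/16.5 mas = 60.61 pc
M = m − 5 log₁₀ d + 5 = 11.51 − 5·1.7825 + 5 = 7.597
M − M_☉ = 7.597 − 4.83 = 2.767
L/L_☉ = 10^(−0.4 × 2.767) = 0.07817

M ≈ 7.60; L/L_☉ ≈ 0.0782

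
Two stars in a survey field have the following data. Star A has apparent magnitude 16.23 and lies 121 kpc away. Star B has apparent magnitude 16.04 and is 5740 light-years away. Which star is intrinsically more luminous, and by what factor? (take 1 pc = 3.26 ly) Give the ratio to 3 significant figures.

Star A: d = 121 kpc = 121000 pc
Star A: M = m − 5 log₁₀ d + 5 = 16.23 − 5·5.0828 + 5 = -4.184
Star B: d = 5740 ly / 3.26 = 1761 pc
Star B: M = m − 5 log₁₀ d + 5 = 16.04 − 5·3.2457 + 5 = 4.812
ΔM = M_A − M_B = -4.184 − (4.812) = -8.995; smaller M is more luminous → Star A.
L ratio = 10^(0.4 |ΔM|) = 10^3.598 = 3964

Star A is more luminous, by a factor of 3960.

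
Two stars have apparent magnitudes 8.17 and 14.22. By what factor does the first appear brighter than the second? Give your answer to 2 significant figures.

260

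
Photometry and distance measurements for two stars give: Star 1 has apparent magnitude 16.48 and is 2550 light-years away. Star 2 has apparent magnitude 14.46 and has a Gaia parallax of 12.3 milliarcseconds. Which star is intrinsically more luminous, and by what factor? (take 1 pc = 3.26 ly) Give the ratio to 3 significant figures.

Star 1 is more luminous, by a factor of 14.4.

Star 1: d = 2550 ly / 3.26 = 782.2 pc
Star 1: M = m − 5 log₁₀ d + 5 = 16.48 − 5·2.8933 + 5 = 7.013
Star 2: p = 12.3 mas = 0.0123″ → d = 1/p = 81.30 pc
Star 2: M = m − 5 log₁₀ d + 5 = 14.46 − 5·1.9101 + 5 = 9.910
ΔM = M_1 − M_2 = 7.013 − (9.910) = -2.896; smaller M is more luminous → Star 1.
L ratio = 10^(0.4 |ΔM|) = 10^1.158 = 14.40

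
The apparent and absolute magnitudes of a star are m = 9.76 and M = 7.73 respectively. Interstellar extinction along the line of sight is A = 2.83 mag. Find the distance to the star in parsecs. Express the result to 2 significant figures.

d ≈ 6.9 pc

m − M = 5 log₁₀(d/10 pc) + A  ⇒  9.76 − (7.73) − 2.83 = 5 log₁₀(d/10)
-0.800 = 5 log₁₀(d/10)
log₁₀ d = (m − M − A)/5 + 1 = 0.8400
d = 10^0.8400 = 6.918 pc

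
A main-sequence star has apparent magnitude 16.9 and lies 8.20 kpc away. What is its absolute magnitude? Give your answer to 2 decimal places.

M ≈ 2.33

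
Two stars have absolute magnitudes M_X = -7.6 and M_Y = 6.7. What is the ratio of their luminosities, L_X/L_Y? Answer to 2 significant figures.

ΔM = M_X − M_Y = -14.3
L_X/L_Y = 10^(−0.4 ΔM) = 10^5.720 = 524800

L_X/L_Y ≈ 520000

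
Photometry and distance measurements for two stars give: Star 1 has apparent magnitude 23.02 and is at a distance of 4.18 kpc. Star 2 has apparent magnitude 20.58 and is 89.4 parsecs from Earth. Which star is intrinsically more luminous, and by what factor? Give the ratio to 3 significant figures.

Star 1 is more luminous, by a factor of 231.

Star 1: d = 4.18 kpc = 4180 pc
Star 1: M = m − 5 log₁₀ d + 5 = 23.02 − 5·3.6212 + 5 = 9.914
Star 2: M = m − 5 log₁₀ d + 5 = 20.58 − 5·1.9513 + 5 = 15.823
ΔM = M_1 − M_2 = 9.914 − (15.823) = -5.909; smaller M is more luminous → Star 1.
L ratio = 10^(0.4 |ΔM|) = 10^2.364 = 231.0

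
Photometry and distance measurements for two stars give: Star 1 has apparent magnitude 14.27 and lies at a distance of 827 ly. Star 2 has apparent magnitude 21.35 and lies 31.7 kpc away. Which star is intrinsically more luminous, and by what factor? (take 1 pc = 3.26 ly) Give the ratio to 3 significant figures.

Star 2 is more luminous, by a factor of 23.0.

Star 1: d = 827 ly / 3.26 = 253.7 pc
Star 1: M = m − 5 log₁₀ d + 5 = 14.27 − 5·2.4043 + 5 = 7.249
Star 2: d = 31.7 kpc = 31700 pc
Star 2: M = m − 5 log₁₀ d + 5 = 21.35 − 5·4.5011 + 5 = 3.845
ΔM = M_1 − M_2 = 7.249 − (3.845) = 3.404; smaller M is more luminous → Star 2.
L ratio = 10^(0.4 |ΔM|) = 10^1.362 = 22.99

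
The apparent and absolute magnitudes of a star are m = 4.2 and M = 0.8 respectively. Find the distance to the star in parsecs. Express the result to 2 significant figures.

d ≈ 48 pc

μ = m − M = 3.400
m − M = 5 log₁₀ d − 5
log₁₀ d = (m − M)/5 + 1 = 1.6800
d = 10^1.6800 = 47.86 pc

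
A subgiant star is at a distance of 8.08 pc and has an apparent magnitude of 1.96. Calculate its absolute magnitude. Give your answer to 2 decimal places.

5 log₁₀(d/10 pc) = 5 log₁₀(8.080) − 5 = -0.463
M = m − 5 log₁₀(d/10) = 1.96 + 0.463 = 2.423

M ≈ 2.42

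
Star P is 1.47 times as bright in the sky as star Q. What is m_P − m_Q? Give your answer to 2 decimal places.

m_P − m_Q ≈ -0.42

Pogson: Δm = −2.5 log₁₀(ratio) = −2.5 log₁₀(1.47) = −2.5 × 0.1673 = -0.418
Star P is brighter, so it has the smaller magnitude: the difference is negative.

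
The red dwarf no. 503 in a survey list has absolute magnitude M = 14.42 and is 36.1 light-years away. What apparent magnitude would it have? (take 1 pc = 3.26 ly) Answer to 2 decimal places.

m ≈ 14.64

d = 36.1 ly / 3.26 = 11.07 pc
m = M + 5 log₁₀ d − 5 = 14.42 + 5·1.0443 − 5 = 14.641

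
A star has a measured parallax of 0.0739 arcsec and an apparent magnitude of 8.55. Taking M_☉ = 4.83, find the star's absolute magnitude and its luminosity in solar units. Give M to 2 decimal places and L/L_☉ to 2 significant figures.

d = 1/p = 1/0.0739″ = 13.53 pc
M = m − 5 log₁₀ d + 5 = 8.55 − 5·1.1314 + 5 = 7.893
M − M_☉ = 7.893 − 4.83 = 3.063
L/L_☉ = 10^(−0.4 × 3.063) = 0.05953

M ≈ 7.89; L/L_☉ ≈ 0.060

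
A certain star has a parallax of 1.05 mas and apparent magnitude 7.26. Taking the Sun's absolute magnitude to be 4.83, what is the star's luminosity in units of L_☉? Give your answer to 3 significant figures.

d = 1/p = 1000/1.05 mas = 952.4 pc
M = m − 5 log₁₀ d + 5 = 7.26 − 5·2.9788 + 5 = -2.634
M − M_☉ = -2.634 − 4.83 = -7.464
L/L_☉ = 10^(−0.4 × -7.464) = 967.4

L/L_☉ ≈ 967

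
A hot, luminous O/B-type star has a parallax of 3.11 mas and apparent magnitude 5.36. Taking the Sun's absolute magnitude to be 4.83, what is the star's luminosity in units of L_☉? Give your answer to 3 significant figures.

L/L_☉ ≈ 635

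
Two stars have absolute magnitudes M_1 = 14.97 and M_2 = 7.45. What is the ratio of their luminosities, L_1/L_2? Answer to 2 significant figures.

ΔM = M_1 − M_2 = 7.52
L_1/L_2 = 10^(−0.4 ΔM) = 10^-3.008 = 9.817×10^-4

L_1/L_2 ≈ 9.8×10^-4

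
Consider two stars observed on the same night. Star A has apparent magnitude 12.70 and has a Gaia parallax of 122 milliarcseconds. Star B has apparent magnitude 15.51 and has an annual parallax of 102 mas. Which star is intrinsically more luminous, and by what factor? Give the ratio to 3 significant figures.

Star A: p = 122 mas = 0.122″ → d = 1/p = 8.197 pc
Star A: M = m − 5 log₁₀ d + 5 = 12.70 − 5·0.9136 + 5 = 13.132
Star B: p = 102 mas = 0.102″ → d = 1/p = 9.804 pc
Star B: M = m − 5 log₁₀ d + 5 = 15.51 − 5·0.9914 + 5 = 15.553
ΔM = M_A − M_B = 13.132 − (15.553) = -2.421; smaller M is more luminous → Star A.
L ratio = 10^(0.4 |ΔM|) = 10^0.968 = 9.300

Star A is more luminous, by a factor of 9.30.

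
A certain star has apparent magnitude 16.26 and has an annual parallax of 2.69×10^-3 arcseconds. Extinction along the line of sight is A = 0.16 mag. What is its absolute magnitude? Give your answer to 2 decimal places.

d = 1/p = 1/2.69×10^-3″ = 371.7 pc
5 log₁₀(d/10 pc) = 5 log₁₀(371.7) − 5 = 7.851
M = m − 5 log₁₀(d/10) − A = 16.26 − 7.851 − 0.16 = 8.249

M ≈ 8.25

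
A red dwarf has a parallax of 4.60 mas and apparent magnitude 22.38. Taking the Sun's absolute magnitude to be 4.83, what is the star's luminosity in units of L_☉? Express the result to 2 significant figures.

L/L_☉ ≈ 4.5×10^-5

d = 1/p = 1000/4.60 mas = 217.4 pc
M = m − 5 log₁₀ d + 5 = 22.38 − 5·2.3372 + 5 = 15.694
M − M_☉ = 15.694 − 4.83 = 10.864
L/L_☉ = 10^(−0.4 × 10.864) = 4.513×10^-5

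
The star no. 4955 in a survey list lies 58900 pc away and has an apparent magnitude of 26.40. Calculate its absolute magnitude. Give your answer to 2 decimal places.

M ≈ 7.55

5 log₁₀(d/10 pc) = 5 log₁₀(58900) − 5 = 18.851
M = m − 5 log₁₀(d/10) = 26.40 − 18.851 = 7.549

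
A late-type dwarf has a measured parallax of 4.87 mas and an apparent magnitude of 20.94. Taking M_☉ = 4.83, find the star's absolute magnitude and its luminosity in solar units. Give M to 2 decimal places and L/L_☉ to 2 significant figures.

M ≈ 14.38; L/L_☉ ≈ 1.5×10^-4

d = 1/p = 1000/4.87 mas = 205.3 pc
M = m − 5 log₁₀ d + 5 = 20.94 − 5·2.3125 + 5 = 14.378
M − M_☉ = 14.378 − 4.83 = 9.548
L/L_☉ = 10^(−0.4 × 9.548) = 1.517×10^-4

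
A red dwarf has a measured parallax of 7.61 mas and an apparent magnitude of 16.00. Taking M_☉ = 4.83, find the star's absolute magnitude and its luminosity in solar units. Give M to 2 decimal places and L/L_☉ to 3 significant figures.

d = 1/p = 1000/7.61 mas = 131.4 pc
M = m − 5 log₁₀ d + 5 = 16.00 − 5·2.1186 + 5 = 10.407
M − M_☉ = 10.407 − 4.83 = 5.577
L/L_☉ = 10^(−0.4 × 5.577) = 5.878×10^-3

M ≈ 10.41; L/L_☉ ≈ 5.88×10^-3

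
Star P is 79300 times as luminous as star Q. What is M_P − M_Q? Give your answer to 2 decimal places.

M_P − M_Q ≈ -12.25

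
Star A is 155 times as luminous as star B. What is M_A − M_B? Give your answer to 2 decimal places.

M_A − M_B ≈ -5.48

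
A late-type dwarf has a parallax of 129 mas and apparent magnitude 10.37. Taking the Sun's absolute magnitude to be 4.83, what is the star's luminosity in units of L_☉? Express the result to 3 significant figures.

d = 1/p = 1000/129 mas = 7.752 pc
M = m − 5 log₁₀ d + 5 = 10.37 − 5·0.8894 + 5 = 10.923
M − M_☉ = 10.923 − 4.83 = 6.093
L/L_☉ = 10^(−0.4 × 6.093) = 3.654×10^-3

L/L_☉ ≈ 3.65×10^-3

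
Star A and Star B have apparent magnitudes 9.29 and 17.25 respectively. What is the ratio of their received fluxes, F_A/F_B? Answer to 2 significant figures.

Magnitude difference = -7.96
Flux ratio = 10^(−0.4 Δm) = 10^(−0.4 × -7.96) = 10^3.184 = 1528

F_A/F_B ≈ 1500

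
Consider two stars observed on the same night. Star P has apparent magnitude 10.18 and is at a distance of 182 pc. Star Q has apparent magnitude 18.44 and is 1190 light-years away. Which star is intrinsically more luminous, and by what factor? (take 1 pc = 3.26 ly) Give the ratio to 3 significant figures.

Star P is more luminous, by a factor of 501.

Star P: M = m − 5 log₁₀ d + 5 = 10.18 − 5·2.2601 + 5 = 3.880
Star Q: d = 1190 ly / 3.26 = 365.0 pc
Star Q: M = m − 5 log₁₀ d + 5 = 18.44 − 5·2.5623 + 5 = 10.628
ΔM = M_P − M_Q = 3.880 − (10.628) = -6.749; smaller M is more luminous → Star P.
L ratio = 10^(0.4 |ΔM|) = 10^2.699 = 500.6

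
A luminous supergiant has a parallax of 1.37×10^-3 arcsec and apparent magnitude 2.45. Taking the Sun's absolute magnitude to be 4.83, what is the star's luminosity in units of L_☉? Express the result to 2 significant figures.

L/L_☉ ≈ 48000

d = 1/p = 1/1.37×10^-3″ = 729.9 pc
M = m − 5 log₁₀ d + 5 = 2.45 − 5·2.8633 + 5 = -6.866
M − M_☉ = -6.866 − 4.83 = -11.696
L/L_☉ = 10^(−0.4 × -11.696) = 47700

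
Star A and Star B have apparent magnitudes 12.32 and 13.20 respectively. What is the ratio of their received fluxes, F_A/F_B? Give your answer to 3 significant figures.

Magnitude difference = -0.88
Flux ratio = 10^(−0.4 Δm) = 10^(−0.4 × -0.88) = 10^0.352 = 2.249

F_A/F_B ≈ 2.25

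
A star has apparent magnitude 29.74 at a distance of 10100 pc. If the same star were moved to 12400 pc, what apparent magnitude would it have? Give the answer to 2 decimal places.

m ≈ 30.19

Flux ∝ 1/d², so Δm = 5 log₁₀(d₂/d₁) = 5 log₁₀(12400/10100) = 0.446
m₂ = m₁ + Δm = 29.74 + (0.446) = 30.186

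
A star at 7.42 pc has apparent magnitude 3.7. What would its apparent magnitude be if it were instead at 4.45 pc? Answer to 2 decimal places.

m ≈ 2.59

Flux ∝ 1/d², so Δm = 5 log₁₀(d₂/d₁) = 5 log₁₀(4.45/7.42) = -1.110
m₂ = m₁ + Δm = 3.7 + (-1.110) = 2.590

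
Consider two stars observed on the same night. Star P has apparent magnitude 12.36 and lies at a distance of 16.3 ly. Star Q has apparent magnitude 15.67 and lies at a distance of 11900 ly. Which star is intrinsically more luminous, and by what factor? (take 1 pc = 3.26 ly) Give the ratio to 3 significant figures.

Star P: d = 16.3 ly / 3.26 = 5.000 pc
Star P: M = m − 5 log₁₀ d + 5 = 12.36 − 5·0.6990 + 5 = 13.865
Star Q: d = 11900 ly / 3.26 = 3650 pc
Star Q: M = m − 5 log₁₀ d + 5 = 15.67 − 5·3.5623 + 5 = 2.858
ΔM = M_P − M_Q = 13.865 − (2.858) = 11.007; smaller M is more luminous → Star Q.
L ratio = 10^(0.4 |ΔM|) = 10^4.403 = 25280

Star Q is more luminous, by a factor of 25300.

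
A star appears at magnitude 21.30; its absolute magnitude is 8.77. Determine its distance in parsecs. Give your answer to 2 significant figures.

μ = m − M = 12.530
m − M = 5 log₁₀ d − 5
log₁₀ d = (m − M)/5 + 1 = 3.5060
d = 10^3.5060 = 3206 pc

d ≈ 3200 pc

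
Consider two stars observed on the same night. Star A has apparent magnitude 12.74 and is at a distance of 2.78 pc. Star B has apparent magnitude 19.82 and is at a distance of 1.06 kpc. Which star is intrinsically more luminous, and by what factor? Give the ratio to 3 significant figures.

Star B is more luminous, by a factor of 214.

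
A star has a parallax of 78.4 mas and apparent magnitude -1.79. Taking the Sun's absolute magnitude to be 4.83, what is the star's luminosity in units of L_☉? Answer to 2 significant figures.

L/L_☉ ≈ 720

d = 1/p = 1000/78.4 mas = 12.76 pc
M = m − 5 log₁₀ d + 5 = -1.79 − 5·1.1057 + 5 = -2.318
M − M_☉ = -2.318 − 4.83 = -7.148
L/L_☉ = 10^(−0.4 × -7.148) = 723.4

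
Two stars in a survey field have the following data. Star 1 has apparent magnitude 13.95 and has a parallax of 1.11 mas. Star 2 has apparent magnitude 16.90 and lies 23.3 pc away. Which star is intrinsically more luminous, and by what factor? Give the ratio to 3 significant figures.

Star 1 is more luminous, by a factor of 22600.

Star 1: p = 1.11 mas = 1.11×10^-3″ → d = 1/p = 900.9 pc
Star 1: M = m − 5 log₁₀ d + 5 = 13.95 − 5·2.9547 + 5 = 4.177
Star 2: M = m − 5 log₁₀ d + 5 = 16.90 − 5·1.3674 + 5 = 15.063
ΔM = M_1 − M_2 = 4.177 − (15.063) = -10.887; smaller M is more luminous → Star 1.
L ratio = 10^(0.4 |ΔM|) = 10^4.355 = 22630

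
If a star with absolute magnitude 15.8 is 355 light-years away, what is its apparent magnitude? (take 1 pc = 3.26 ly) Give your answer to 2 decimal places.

m ≈ 20.99

d = 355 ly / 3.26 = 108.9 pc
m = M + 5 log₁₀ d − 5 = 15.8 + 5·2.0370 − 5 = 20.985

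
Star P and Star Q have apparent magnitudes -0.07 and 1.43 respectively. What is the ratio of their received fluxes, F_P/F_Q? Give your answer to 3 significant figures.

Δm = -0.07 − (1.43) = -1.50
Flux ratio = 10^(−0.4 Δm) = 10^(−0.4 × -1.50) = 10^0.600 = 3.981

F_P/F_Q ≈ 3.98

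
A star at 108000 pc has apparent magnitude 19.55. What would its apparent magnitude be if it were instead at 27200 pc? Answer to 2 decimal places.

Flux ∝ 1/d², so Δm = 5 log₁₀(d₂/d₁) = 5 log₁₀(27200/108000) = -2.994
m₂ = m₁ + Δm = 19.55 + (-2.994) = 16.556

m ≈ 16.56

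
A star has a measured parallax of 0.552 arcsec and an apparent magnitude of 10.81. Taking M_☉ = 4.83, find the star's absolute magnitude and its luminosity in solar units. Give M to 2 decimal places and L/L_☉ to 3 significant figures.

d = 1/p = 1/0.552″ = 1.812 pc
M = m − 5 log₁₀ d + 5 = 10.81 − 5·0.2581 + 5 = 14.520
M − M_☉ = 14.520 − 4.83 = 9.690
L/L_☉ = 10^(−0.4 × 9.690) = 1.331×10^-4

M ≈ 14.52; L/L_☉ ≈ 1.33×10^-4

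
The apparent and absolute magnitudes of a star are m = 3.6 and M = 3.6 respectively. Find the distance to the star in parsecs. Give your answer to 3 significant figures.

d ≈ 10.0 pc

Distance modulus: m − M = 3.6 − (3.6) = 0.000
m − M = 5 log₁₀ d − 5
log₁₀ d = (m − M)/5 + 1 = 1.0000
d = 10^1.0000 = 10.00 pc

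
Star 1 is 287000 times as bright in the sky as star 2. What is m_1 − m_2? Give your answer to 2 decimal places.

Pogson: Δm = −2.5 log₁₀(ratio) = −2.5 log₁₀(287000) = −2.5 × 5.4579 = -13.645
Star 1 is brighter, so it has the smaller magnitude: the difference is negative.

m_1 − m_2 ≈ -13.64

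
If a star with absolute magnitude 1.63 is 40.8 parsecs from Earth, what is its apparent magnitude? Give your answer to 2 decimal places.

m ≈ 4.68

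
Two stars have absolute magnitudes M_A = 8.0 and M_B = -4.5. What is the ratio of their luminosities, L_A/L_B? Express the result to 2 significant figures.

L_A/L_B ≈ 1.0×10^-5

ΔM = M_A − M_B = 12.5
L_A/L_B = 10^(−0.4 ΔM) = 10^-5.000 = 1.000×10^-5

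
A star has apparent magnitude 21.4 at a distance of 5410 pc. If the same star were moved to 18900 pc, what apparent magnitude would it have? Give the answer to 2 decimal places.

m ≈ 24.12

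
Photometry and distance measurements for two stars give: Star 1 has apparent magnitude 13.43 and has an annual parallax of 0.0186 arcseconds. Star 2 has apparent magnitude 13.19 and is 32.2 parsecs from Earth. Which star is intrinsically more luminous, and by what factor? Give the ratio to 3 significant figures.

Star 1: d = 1/p = 1/0.0186″ = 53.76 pc
Star 1: M = m − 5 log₁₀ d + 5 = 13.43 − 5·1.7305 + 5 = 9.778
Star 2: M = m − 5 log₁₀ d + 5 = 13.19 − 5·1.5079 + 5 = 10.651
ΔM = M_1 − M_2 = 9.778 − (10.651) = -0.873; smaller M is more luminous → Star 1.
L ratio = 10^(0.4 |ΔM|) = 10^0.349 = 2.235

Star 1 is more luminous, by a factor of 2.23.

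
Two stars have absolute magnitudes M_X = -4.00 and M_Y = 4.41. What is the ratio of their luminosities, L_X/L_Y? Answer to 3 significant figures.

ΔM = M_X − M_Y = -8.41
L_X/L_Y = 10^(−0.4 ΔM) = 10^3.364 = 2312

L_X/L_Y ≈ 2310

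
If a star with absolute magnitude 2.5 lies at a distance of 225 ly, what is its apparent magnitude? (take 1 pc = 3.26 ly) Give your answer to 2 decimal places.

d = 225 ly / 3.26 = 69.02 pc
m = M + 5 log₁₀ d − 5 = 2.5 + 5·1.8390 − 5 = 6.695

m ≈ 6.69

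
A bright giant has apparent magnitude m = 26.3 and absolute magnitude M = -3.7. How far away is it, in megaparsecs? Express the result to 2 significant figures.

μ = m − M = 30.000
m − M = 5 log₁₀ d − 5
log₁₀ d = (m − M)/5 + 1 = 7.0000
d = 10^7.0000 = 1.000×10^7 pc
= 10.00 Mpc

d ≈ 10 Mpc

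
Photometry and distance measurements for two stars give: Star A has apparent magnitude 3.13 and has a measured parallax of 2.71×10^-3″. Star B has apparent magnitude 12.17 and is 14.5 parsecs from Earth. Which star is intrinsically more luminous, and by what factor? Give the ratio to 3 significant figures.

Star A: d = 1/p = 1/2.71×10^-3″ = 369.0 pc
Star A: M = m − 5 log₁₀ d + 5 = 3.13 − 5·2.5670 + 5 = -4.705
Star B: M = m − 5 log₁₀ d + 5 = 12.17 − 5·1.1614 + 5 = 11.363
ΔM = M_A − M_B = -4.705 − (11.363) = -16.068; smaller M is more luminous → Star A.
L ratio = 10^(0.4 |ΔM|) = 10^6.427 = 2.675×10^6

Star A is more luminous, by a factor of 2.68×10^6.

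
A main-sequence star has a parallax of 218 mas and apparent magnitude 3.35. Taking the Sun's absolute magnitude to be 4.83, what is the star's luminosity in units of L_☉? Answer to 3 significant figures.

d = 1/p = 1000/218 mas = 4.587 pc
M = m − 5 log₁₀ d + 5 = 3.35 − 5·0.6615 + 5 = 5.042
M − M_☉ = 5.042 − 4.83 = 0.212
L/L_☉ = 10^(−0.4 × 0.212) = 0.8224

L/L_☉ ≈ 0.822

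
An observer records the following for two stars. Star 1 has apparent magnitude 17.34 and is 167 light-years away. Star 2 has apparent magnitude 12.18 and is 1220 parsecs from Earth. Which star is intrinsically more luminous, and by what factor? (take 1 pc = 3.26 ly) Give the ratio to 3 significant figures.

Star 2 is more luminous, by a factor of 65700.

Star 1: d = 167 ly / 3.26 = 51.23 pc
Star 1: M = m − 5 log₁₀ d + 5 = 17.34 − 5·1.7095 + 5 = 13.793
Star 2: M = m − 5 log₁₀ d + 5 = 12.18 − 5·3.0864 + 5 = 1.748
ΔM = M_1 − M_2 = 13.793 − (1.748) = 12.044; smaller M is more luminous → Star 2.
L ratio = 10^(0.4 |ΔM|) = 10^4.818 = 65720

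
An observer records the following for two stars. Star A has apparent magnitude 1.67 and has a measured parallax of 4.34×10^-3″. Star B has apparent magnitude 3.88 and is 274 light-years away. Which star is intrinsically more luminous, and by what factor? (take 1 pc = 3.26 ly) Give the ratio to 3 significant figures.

Star A: d = 1/p = 1/4.34×10^-3″ = 230.4 pc
Star A: M = m − 5 log₁₀ d + 5 = 1.67 − 5·2.3625 + 5 = -5.143
Star B: d = 274 ly / 3.26 = 84.05 pc
Star B: M = m − 5 log₁₀ d + 5 = 3.88 − 5·1.9245 + 5 = -0.743
ΔM = M_A − M_B = -5.143 − (-0.743) = -4.400; smaller M is more luminous → Star A.
L ratio = 10^(0.4 |ΔM|) = 10^1.760 = 57.54

Star A is more luminous, by a factor of 57.5.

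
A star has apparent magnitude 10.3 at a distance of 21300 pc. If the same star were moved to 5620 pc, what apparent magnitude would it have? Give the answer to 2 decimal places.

m ≈ 7.41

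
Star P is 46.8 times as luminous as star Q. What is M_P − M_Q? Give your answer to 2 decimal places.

M_P − M_Q ≈ -4.18

Pogson: ΔM = −2.5 log₁₀(ratio) = −2.5 log₁₀(46.8) = −2.5 × 1.6702 = -4.176
Star P is brighter, so it has the smaller magnitude: the difference is negative.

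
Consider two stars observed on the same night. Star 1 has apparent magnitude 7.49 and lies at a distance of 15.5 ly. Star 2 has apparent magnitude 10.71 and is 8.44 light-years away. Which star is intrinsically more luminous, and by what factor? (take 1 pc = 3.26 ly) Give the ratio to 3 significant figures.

Star 1 is more luminous, by a factor of 65.5.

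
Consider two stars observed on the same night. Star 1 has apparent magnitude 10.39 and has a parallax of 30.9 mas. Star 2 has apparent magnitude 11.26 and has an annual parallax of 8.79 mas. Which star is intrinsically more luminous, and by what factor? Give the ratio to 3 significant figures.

Star 1: p = 30.9 mas = 0.0309″ → d = 1/p = 32.36 pc
Star 1: M = m − 5 log₁₀ d + 5 = 10.39 − 5·1.5100 + 5 = 7.840
Star 2: p = 8.79 mas = 8.79×10^-3″ → d = 1/p = 113.8 pc
Star 2: M = m − 5 log₁₀ d + 5 = 11.26 − 5·2.0560 + 5 = 5.980
ΔM = M_1 − M_2 = 7.840 − (5.980) = 1.860; smaller M is more luminous → Star 2.
L ratio = 10^(0.4 |ΔM|) = 10^0.744 = 5.545

Star 2 is more luminous, by a factor of 5.55.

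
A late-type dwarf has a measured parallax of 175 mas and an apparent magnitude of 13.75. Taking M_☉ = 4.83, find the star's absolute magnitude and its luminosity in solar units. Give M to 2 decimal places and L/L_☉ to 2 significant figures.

M ≈ 14.97; L/L_☉ ≈ 8.8×10^-5

d = 1/p = 1000/175 mas = 5.714 pc
M = m − 5 log₁₀ d + 5 = 13.75 − 5·0.7570 + 5 = 14.965
M − M_☉ = 14.965 − 4.83 = 10.135
L/L_☉ = 10^(−0.4 × 10.135) = 8.829×10^-5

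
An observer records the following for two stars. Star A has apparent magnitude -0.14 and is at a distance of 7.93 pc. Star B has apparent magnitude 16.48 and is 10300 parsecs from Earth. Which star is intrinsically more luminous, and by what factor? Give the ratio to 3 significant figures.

Star A is more luminous, by a factor of 2.64.

Star A: M = m − 5 log₁₀ d + 5 = -0.14 − 5·0.8993 + 5 = 0.364
Star B: M = m − 5 log₁₀ d + 5 = 16.48 − 5·4.0128 + 5 = 1.416
ΔM = M_A − M_B = 0.364 − (1.416) = -1.052; smaller M is more luminous → Star A.
L ratio = 10^(0.4 |ΔM|) = 10^0.421 = 2.636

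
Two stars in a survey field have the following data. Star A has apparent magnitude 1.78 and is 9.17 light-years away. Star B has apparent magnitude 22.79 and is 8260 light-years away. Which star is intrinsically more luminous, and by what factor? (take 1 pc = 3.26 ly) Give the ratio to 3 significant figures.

Star A: d = 9.17 ly / 3.26 = 2.813 pc
Star A: M = m − 5 log₁₀ d + 5 = 1.78 − 5·0.4492 + 5 = 4.534
Star B: d = 8260 ly / 3.26 = 2534 pc
Star B: M = m − 5 log₁₀ d + 5 = 22.79 − 5·3.4038 + 5 = 10.771
ΔM = M_A − M_B = 4.534 − (10.771) = -6.237; smaller M is more luminous → Star A.
L ratio = 10^(0.4 |ΔM|) = 10^2.495 = 312.4

Star A is more luminous, by a factor of 312.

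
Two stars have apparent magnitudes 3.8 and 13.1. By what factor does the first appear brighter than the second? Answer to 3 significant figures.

Magnitude difference = -9.3
Flux ratio = 10^(−0.4 Δm) = 10^(−0.4 × -9.3) = 10^3.720 = 5248

5250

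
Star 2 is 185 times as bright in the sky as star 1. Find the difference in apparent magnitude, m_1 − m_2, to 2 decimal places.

Pogson: Δm = −2.5 log₁₀(ratio) = −2.5 log₁₀(185) = −2.5 × 2.2672 = -5.668
Star 2 is brighter so has the smaller magnitude: m_1 − m_2 is positive.

m_1 − m_2 ≈ 5.67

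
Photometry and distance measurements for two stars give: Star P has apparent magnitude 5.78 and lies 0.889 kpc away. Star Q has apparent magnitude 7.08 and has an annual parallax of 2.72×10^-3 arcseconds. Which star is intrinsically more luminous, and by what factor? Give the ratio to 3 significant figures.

Star P: d = 0.889 kpc = 889.0 pc
Star P: M = m − 5 log₁₀ d + 5 = 5.78 − 5·2.9489 + 5 = -3.965
Star Q: d = 1/p = 1/2.72×10^-3″ = 367.6 pc
Star Q: M = m − 5 log₁₀ d + 5 = 7.08 − 5·2.5654 + 5 = -0.747
ΔM = M_P − M_Q = -3.965 − (-0.747) = -3.217; smaller M is more luminous → Star P.
L ratio = 10^(0.4 |ΔM|) = 10^1.287 = 19.36

Star P is more luminous, by a factor of 19.4.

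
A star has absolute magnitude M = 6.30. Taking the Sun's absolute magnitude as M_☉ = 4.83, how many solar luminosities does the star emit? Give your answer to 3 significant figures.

L/L_☉ ≈ 0.258

M − M_☉ = 6.30 − 4.83 = 1.470
L/L_☉ = 10^(−0.4 (M − M_☉)) = 10^-0.588 = 0.2582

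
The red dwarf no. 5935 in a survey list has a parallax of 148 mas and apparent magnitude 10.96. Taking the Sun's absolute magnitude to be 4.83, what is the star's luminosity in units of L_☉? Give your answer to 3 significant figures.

L/L_☉ ≈ 1.61×10^-3

d = 1/p = 1000/148 mas = 6.757 pc
M = m − 5 log₁₀ d + 5 = 10.96 − 5·0.8297 + 5 = 11.811
M − M_☉ = 11.811 − 4.83 = 6.981
L/L_☉ = 10^(−0.4 × 6.981) = 1.612×10^-3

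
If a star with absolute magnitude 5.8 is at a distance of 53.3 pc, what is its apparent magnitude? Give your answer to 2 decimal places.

m ≈ 9.43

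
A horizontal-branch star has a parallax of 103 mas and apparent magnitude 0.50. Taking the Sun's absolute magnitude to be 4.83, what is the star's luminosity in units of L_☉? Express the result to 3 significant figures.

d = 1/p = 1000/103 mas = 9.709 pc
M = m − 5 log₁₀ d + 5 = 0.50 − 5·0.9872 + 5 = 0.564
M − M_☉ = 0.564 − 4.83 = -4.266
L/L_☉ = 10^(−0.4 × -4.266) = 50.85

L/L_☉ ≈ 50.9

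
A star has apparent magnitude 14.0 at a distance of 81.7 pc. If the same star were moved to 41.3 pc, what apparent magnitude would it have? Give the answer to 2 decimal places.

m ≈ 12.52

Flux ∝ 1/d², so Δm = 5 log₁₀(d₂/d₁) = 5 log₁₀(41.3/81.7) = -1.481
m₂ = m₁ + Δm = 14.0 + (-1.481) = 12.519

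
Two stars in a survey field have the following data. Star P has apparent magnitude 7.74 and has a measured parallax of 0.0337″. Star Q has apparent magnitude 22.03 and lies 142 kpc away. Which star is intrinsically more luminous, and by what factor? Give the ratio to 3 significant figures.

Star Q is more luminous, by a factor of 44.0.

Star P: d = 1/p = 1/0.0337″ = 29.67 pc
Star P: M = m − 5 log₁₀ d + 5 = 7.74 − 5·1.4724 + 5 = 5.378
Star Q: d = 142 kpc = 142000 pc
Star Q: M = m − 5 log₁₀ d + 5 = 22.03 − 5·5.1523 + 5 = 1.269
ΔM = M_P − M_Q = 5.378 − (1.269) = 4.110; smaller M is more luminous → Star Q.
L ratio = 10^(0.4 |ΔM|) = 10^1.644 = 44.04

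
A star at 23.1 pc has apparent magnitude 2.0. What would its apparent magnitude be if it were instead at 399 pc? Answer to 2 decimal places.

m ≈ 8.19

Flux ∝ 1/d², so Δm = 5 log₁₀(d₂/d₁) = 5 log₁₀(399/23.1) = 6.187
m₂ = m₁ + Δm = 2.0 + (6.187) = 8.187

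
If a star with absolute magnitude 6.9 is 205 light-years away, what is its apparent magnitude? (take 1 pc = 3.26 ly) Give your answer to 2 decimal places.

m ≈ 10.89

d = 205 ly / 3.26 = 62.88 pc
m = M + 5 log₁₀ d − 5 = 6.9 + 5·1.7985 − 5 = 10.893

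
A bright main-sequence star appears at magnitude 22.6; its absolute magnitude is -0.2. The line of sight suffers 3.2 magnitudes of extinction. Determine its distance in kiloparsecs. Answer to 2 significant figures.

m − M = 5 log₁₀(d/10 pc) + A  ⇒  22.6 − (-0.2) − 3.2 = 5 log₁₀(d/10)
19.600 = 5 log₁₀(d/10)
log₁₀ d = (m − M − A)/5 + 1 = 4.9200
d = 10^4.9200 = 83180 pc
= 83.18 kpc

d ≈ 83 kpc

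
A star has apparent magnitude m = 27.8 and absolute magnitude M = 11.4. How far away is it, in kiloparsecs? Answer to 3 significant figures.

Distance modulus: m − M = 27.8 − (11.4) = 16.400
m − M = 5 log₁₀ d − 5
log₁₀ d = (m − M)/5 + 1 = 4.2800
d = 10^4.2800 = 19050 pc
= 19.05 kpc

d ≈ 19.1 kpc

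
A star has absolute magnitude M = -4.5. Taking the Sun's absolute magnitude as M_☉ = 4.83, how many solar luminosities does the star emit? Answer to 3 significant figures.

L/L_☉ ≈ 5400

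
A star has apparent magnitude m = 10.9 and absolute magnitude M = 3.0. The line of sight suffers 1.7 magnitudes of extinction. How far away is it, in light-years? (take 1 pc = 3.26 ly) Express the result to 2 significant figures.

m − M = 5 log₁₀(d/10 pc) + A  ⇒  10.9 − (3.0) − 1.7 = 5 log₁₀(d/10)
6.200 = 5 log₁₀(d/10)
log₁₀ d = (m − M − A)/5 + 1 = 2.2400
d = 10^2.2400 = 173.8 pc
= 566.5 ly

d ≈ 570 ly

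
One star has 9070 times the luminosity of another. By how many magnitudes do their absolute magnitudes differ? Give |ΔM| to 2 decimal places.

|ΔM| ≈ 9.89

Pogson: ΔM = −2.5 log₁₀(ratio) = −2.5 log₁₀(9070) = −2.5 × 3.9576 = -9.894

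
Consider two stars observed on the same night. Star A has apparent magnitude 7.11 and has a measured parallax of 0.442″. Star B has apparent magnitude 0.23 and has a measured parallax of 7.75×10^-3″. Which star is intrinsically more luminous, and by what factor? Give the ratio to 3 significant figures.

Star A: d = 1/p = 1/0.442″ = 2.262 pc
Star A: M = m − 5 log₁₀ d + 5 = 7.11 − 5·0.3546 + 5 = 10.337
Star B: d = 1/p = 1/7.75×10^-3″ = 129.0 pc
Star B: M = m − 5 log₁₀ d + 5 = 0.23 − 5·2.1107 + 5 = -5.323
ΔM = M_A − M_B = 10.337 − (-5.323) = 15.661; smaller M is more luminous → Star B.
L ratio = 10^(0.4 |ΔM|) = 10^6.264 = 1.838×10^6

Star B is more luminous, by a factor of 1.84×10^6.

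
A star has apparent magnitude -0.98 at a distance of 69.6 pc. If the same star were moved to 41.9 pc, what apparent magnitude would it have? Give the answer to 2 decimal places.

Flux ∝ 1/d², so Δm = 5 log₁₀(d₂/d₁) = 5 log₁₀(41.9/69.6) = -1.102
m₂ = m₁ + Δm = -0.98 + (-1.102) = -2.082

m ≈ -2.08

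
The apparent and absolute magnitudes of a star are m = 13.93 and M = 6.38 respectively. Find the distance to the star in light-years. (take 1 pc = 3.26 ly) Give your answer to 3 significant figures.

d ≈ 1050 ly

Distance modulus: m − M = 13.93 − (6.38) = 7.550
m − M = 5 log₁₀ d − 5
log₁₀ d = (m − M)/5 + 1 = 2.5100
d = 10^2.5100 = 323.6 pc
= 1055 ly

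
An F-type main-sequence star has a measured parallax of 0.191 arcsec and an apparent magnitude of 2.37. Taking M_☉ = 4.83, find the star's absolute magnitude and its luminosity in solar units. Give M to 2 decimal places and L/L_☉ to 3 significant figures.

M ≈ 3.78; L/L_☉ ≈ 2.64

d = 1/p = 1/0.191″ = 5.236 pc
M = m − 5 log₁₀ d + 5 = 2.37 − 5·0.7190 + 5 = 3.775
M − M_☉ = 3.775 − 4.83 = -1.055
L/L_☉ = 10^(−0.4 × -1.055) = 2.642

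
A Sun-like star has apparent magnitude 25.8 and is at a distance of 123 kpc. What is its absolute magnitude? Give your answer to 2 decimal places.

d = 123 kpc = 123000 pc
5 log₁₀(d/10 pc) = 5 log₁₀(123000) − 5 = 20.450
M = m − 5 log₁₀(d/10) = 25.8 − 20.450 = 5.350

M ≈ 5.35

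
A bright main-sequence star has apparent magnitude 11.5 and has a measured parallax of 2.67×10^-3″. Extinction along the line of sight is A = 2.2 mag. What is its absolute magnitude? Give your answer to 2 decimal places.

d = 1/p = 1/2.67×10^-3″ = 374.5 pc
5 log₁₀(d/10 pc) = 5 log₁₀(374.5) − 5 = 7.867
M = m − 5 log₁₀(d/10) − A = 11.5 − 7.867 − 2.2 = 1.433

M ≈ 1.43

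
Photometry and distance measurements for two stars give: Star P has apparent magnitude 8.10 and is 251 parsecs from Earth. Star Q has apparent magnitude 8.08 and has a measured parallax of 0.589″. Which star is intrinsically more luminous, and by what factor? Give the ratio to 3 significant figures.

Star P is more luminous, by a factor of 21500.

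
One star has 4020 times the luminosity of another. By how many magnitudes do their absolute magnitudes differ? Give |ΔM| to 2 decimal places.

Pogson: ΔM = −2.5 log₁₀(ratio) = −2.5 log₁₀(4020) = −2.5 × 3.6042 = -9.011

|ΔM| ≈ 9.01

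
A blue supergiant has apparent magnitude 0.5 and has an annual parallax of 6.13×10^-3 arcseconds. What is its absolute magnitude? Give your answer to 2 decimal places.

d = 1/p = 1/6.13×10^-3″ = 163.1 pc
5 log₁₀(d/10 pc) = 5 log₁₀(163.1) − 5 = 6.063
M = m − 5 log₁₀(d/10) = 0.5 − 6.063 = -5.563

M ≈ -5.56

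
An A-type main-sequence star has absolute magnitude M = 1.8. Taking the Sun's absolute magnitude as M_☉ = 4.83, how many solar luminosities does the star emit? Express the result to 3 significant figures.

L/L_☉ ≈ 16.3

M − M_☉ = 1.8 − 4.83 = -3.030
L/L_☉ = 10^(−0.4 (M − M_☉)) = 10^1.212 = 16.29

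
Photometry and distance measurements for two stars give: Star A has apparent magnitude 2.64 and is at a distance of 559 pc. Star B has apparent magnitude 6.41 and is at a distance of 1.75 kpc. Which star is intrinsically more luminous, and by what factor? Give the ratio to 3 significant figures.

Star A: M = m − 5 log₁₀ d + 5 = 2.64 − 5·2.7474 + 5 = -6.097
Star B: d = 1.75 kpc = 1750 pc
Star B: M = m − 5 log₁₀ d + 5 = 6.41 − 5·3.2430 + 5 = -4.805
ΔM = M_A − M_B = -6.097 − (-4.805) = -1.292; smaller M is more luminous → Star A.
L ratio = 10^(0.4 |ΔM|) = 10^0.517 = 3.287

Star A is more luminous, by a factor of 3.29.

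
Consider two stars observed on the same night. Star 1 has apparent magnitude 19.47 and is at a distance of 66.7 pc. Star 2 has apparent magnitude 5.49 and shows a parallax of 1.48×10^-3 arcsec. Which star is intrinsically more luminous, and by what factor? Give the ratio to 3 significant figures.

Star 1: M = m − 5 log₁₀ d + 5 = 19.47 − 5·1.8241 + 5 = 15.349
Star 2: d = 1/p = 1/1.48×10^-3″ = 675.7 pc
Star 2: M = m − 5 log₁₀ d + 5 = 5.49 − 5·2.8297 + 5 = -3.659
ΔM = M_1 − M_2 = 15.349 − (-3.659) = 19.008; smaller M is more luminous → Star 2.
L ratio = 10^(0.4 |ΔM|) = 10^7.603 = 4.011×10^7

Star 2 is more luminous, by a factor of 4.01×10^7.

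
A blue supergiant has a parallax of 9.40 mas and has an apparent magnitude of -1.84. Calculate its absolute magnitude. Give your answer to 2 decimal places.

p = 9.40 mas = 9.40×10^-3″ → d = 1/p = 106.4 pc
5 log₁₀(d/10 pc) = 5 log₁₀(106.4) − 5 = 5.134
M = m − 5 log₁₀(d/10) = -1.84 − 5.134 = -6.974

M ≈ -6.97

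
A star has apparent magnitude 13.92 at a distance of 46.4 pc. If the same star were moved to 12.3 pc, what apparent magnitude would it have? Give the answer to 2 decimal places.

m ≈ 11.04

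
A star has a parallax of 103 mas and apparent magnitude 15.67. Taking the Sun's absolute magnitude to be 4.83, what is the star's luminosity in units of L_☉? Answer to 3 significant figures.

L/L_☉ ≈ 4.35×10^-5

d = 1/p = 1000/103 mas = 9.709 pc
M = m − 5 log₁₀ d + 5 = 15.67 − 5·0.9872 + 5 = 15.734
M − M_☉ = 15.734 − 4.83 = 10.904
L/L_☉ = 10^(−0.4 × 10.904) = 4.348×10^-5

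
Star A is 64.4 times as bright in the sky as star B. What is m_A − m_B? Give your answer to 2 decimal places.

m_A − m_B ≈ -4.52

Pogson: Δm = −2.5 log₁₀(ratio) = −2.5 log₁₀(64.4) = −2.5 × 1.8089 = -4.522
Star A is brighter, so it has the smaller magnitude: the difference is negative.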